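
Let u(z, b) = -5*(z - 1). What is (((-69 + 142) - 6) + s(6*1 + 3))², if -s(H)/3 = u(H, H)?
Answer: 34969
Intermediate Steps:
u(z, b) = 5 - 5*z (u(z, b) = -5*(-1 + z) = 5 - 5*z)
s(H) = -15 + 15*H (s(H) = -3*(5 - 5*H) = -15 + 15*H)
(((-69 + 142) - 6) + s(6*1 + 3))² = (((-69 + 142) - 6) + (-15 + 15*(6*1 + 3)))² = ((73 - 6) + (-15 + 15*(6 + 3)))² = (67 + (-15 + 15*9))² = (67 + (-15 + 135))² = (67 + 120)² = 187² = 34969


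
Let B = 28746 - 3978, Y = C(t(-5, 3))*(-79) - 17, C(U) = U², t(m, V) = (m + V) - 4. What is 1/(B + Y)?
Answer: 1/21907 ≈ 4.5647e-5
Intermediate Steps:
t(m, V) = -4 + V + m (t(m, V) = (V + m) - 4 = -4 + V + m)
Y = -2861 (Y = (-4 + 3 - 5)²*(-79) - 17 = (-6)²*(-79) - 17 = 36*(-79) - 17 = -2844 - 17 = -2861)
B = 24768
1/(B + Y) = 1/(24768 - 2861) = 1/21907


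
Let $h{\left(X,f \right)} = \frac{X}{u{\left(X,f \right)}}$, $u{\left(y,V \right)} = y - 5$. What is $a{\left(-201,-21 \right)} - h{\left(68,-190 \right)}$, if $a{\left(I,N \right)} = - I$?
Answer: $\frac{12595}{63} \approx 199.92$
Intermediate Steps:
$u{\left(y,V \right)} = -5 + y$ ($u{\left(y,V \right)} = y - 5 = -5 + y$)
$h{\left(X,f \right)} = \frac{X}{-5 + X}$
$a{\left(-201,-21 \right)} - h{\left(68,-190 \right)} = \left(-1\right) \left(-201\right) - \frac{68}{-5 + 68} = 201 - \frac{68}{63} = \frac{12595}{63}$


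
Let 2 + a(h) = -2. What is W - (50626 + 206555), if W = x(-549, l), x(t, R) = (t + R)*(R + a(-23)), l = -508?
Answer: 284003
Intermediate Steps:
a(h) = -4 (a(h) = -2 - 2 = -4)
x(t, R) = (-4 + R)*(R + t) (x(t, R) = (t + R)*(R - 4) = (R + t)*(-4 + R) = (-4 + R)*(R + t))
W = 541184 (W = (-508)² - 4*(-508) - 4*(-549) - 508*(-549) = 258064 + 2032 + 2196 + 278892 = 541184)
W - (50626 + 206555) = 541184 - (50626 + 206555) = 541184 - 1*257181 = 541184 - 257181 = 284003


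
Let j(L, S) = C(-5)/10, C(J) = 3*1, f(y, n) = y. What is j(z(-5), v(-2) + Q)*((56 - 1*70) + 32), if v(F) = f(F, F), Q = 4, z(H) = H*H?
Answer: 27/5 ≈ 5.4000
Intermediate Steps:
z(H) = H²
v(F) = F
C(J) = 3
j(L, S) = 3/10
j(z(-5), v(-2) + Q)*((56 - 1*70) + 32) = 3*((56 - 1*70) + 32)/10 = 3*((56 - 70) + 32)/10 = 3*(-14 + 32)/10 = (3/10)*18 = 27/5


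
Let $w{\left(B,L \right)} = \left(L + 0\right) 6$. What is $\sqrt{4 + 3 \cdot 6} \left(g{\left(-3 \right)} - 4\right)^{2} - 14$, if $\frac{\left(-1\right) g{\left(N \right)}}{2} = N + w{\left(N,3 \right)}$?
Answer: $-14 + 1156 \sqrt{22} \approx 5408.1$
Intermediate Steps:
$w{\left(B,L \right)} = 6 L$ ($w{\left(B,L \right)} = L 6 = 6 L$)
$g{\left(N \right)} = -36 - 2 N$ ($g{\left(N \right)} = - 2 \left(N + 6 \cdot 3\right) = - 2 \left(N + 18\right) = - 2 \left(18 + N\right) = -36 - 2 N$)
$\sqrt{4 + 3 \cdot 6} \left(g{\left(-3 \right)} - 4\right)^{2} - 14 = \sqrt{4 + 3 \cdot 6} \left(\left(-36 - -6\right) - 4\right)^{2} - 14 = \sqrt{4 + 18} \left(\left(-36 + 6\right) - 4\right)^{2} - 14 = \sqrt{22} \left(-30 - 4\right)^{2} - 14 = \sqrt{22} \left(-34\right)^{2} - 14 = \sqrt{22} \cdot 1156 - 14 = 1156 \sqrt{22} - 14 = -14 + 1156 \sqrt{22}$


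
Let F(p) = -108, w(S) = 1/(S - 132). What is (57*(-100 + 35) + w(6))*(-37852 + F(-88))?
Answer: 8860452380/63 ≈ 1.4064e+8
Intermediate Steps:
w(S) = 1/(-132 + S)
(57*(-100 + 35) + w(6))*(-37852 + F(-88)) = (57*(-100 + 35) + 1/(-132 + 6))*(-37852 - 108) = (57*(-65) + 1/(-126))*(-37960) = (-3705 - 1/126)*(-37960) = -466831/126*(-37960) = 8860452380/63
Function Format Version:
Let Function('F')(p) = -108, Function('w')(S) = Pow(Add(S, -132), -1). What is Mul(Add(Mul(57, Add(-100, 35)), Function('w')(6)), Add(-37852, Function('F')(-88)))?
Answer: Rational(8860452380, 63) ≈ 1.4064e+8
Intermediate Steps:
Function('w')(S) = Pow(Add(-132, S), -1)
Mul(Add(Mul(57, Add(-100, 35)), Function('w')(6)), Add(-37852, Function('F')(-88))) = Mul(Add(Mul(57, Add(-100, 35)), Pow(Add(-132, 6), -1)), Add(-37852, -108)) = Mul(Add(Mul(57, -65), Pow(-126, -1)), -37960) = Mul(Add(-3705, Rational(-1, 126)), -37960) = Mul(Rational(-466831, 126), -37960) = Rational(8860452380, 63)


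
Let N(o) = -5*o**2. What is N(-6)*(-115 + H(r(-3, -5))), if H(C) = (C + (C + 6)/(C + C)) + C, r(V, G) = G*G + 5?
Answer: 9792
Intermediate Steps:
r(V, G) = 5 + G**2 (r(V, G) = G**2 + 5 = 5 + G**2)
H(C) = 2*C + (6 + C)/(2*C) (H(C) = (C + (6 + C)/((2*C))) + C = (C + (6 + C)*(1/(2*C))) + C = (C + (6 + C)/(2*C)) + C = 2*C + (6 + C)/(2*C))
N(-6)*(-115 + H(r(-3, -5))) = (-5*(-6)**2)*(-115 + (1/2 + 2*(5 + (-5)**2) + 3/(5 + (-5)**2))) = (-5*36)*(-115 + (1/2 + 2*(5 + 25) + 3/(5 + 25))) = -180*(-115 + (1/2 + 2*30 + 3/30)) = -180*(-115 + (1/2 + 60 + 3*(1/30))) = -180*(-115 + (1/2 + 60 + 1/10)) = -180*(-115 + 303/5) = -180*(-272/5) = 9792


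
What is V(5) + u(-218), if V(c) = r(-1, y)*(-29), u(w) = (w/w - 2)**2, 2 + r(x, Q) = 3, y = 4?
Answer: -28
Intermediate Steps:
r(x, Q) = 1 (r(x, Q) = -2 + 3 = 1)
u(w) = 1 (u(w) = (1 - 2)**2 = (-1)**2 = 1)
V(c) = -29 (V(c) = 1*(-29) = -29)
V(5) + u(-218) = -29 + 1 = -28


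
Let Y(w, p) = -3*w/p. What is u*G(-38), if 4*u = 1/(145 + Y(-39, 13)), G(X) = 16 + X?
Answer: -1/28 ≈ -0.035714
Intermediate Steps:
Y(w, p) = -3*w/p
u = 1/616 (u = 1/(4*(145 - 3*(-39)/13)) = 1/(4*(145 - 3*(-39)*1/13)) = 1/(4*(145 + 9)) = (1/4)/154 = (1/4)*(1/154) = 1/616 ≈ 0.0016234)
u*G(-38) = (16 - 38)/616 = (1/616)*(-22) = -1/28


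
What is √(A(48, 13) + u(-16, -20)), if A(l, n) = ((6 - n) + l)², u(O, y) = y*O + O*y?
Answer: √2321 ≈ 48.177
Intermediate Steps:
u(O, y) = 2*O*y (u(O, y) = O*y + O*y = 2*O*y)
A(l, n) = (6 + l - n)²
√(A(48, 13) + u(-16, -20)) = √((6 + 48 - 1*13)² + 2*(-16)*(-20)) = √((6 + 48 - 13)² + 640) = √(41² + 640) = √(1681 + 640) = √2321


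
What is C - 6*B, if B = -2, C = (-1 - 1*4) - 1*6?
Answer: 1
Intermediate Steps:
C = -11 (C = (-1 - 4) - 6 = -5 - 6 = -11)
C - 6*B = -11 - 6*(-2) = -11 + 12 = 1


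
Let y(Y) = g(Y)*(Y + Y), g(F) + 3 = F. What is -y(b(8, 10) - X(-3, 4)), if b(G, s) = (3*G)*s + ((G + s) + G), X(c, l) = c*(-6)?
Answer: -121520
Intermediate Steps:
X(c, l) = -6*c
g(F) = -3 + F
b(G, s) = s + 2*G + 3*G*s (b(G, s) = 3*G*s + (s + 2*G) = s + 2*G + 3*G*s)
y(Y) = 2*Y*(-3 + Y) (y(Y) = (-3 + Y)*(Y + Y) = (-3 + Y)*(2*Y) = 2*Y*(-3 + Y))
-y(b(8, 10) - X(-3, 4)) = -2*((10 + 2*8 + 3*8*10) - (-6)*(-3))*(-3 + ((10 + 2*8 + 3*8*10) - (-6)*(-3))) = -2*((10 + 16 + 240) - 1*18)*(-3 + ((10 + 16 + 240) - 1*18)) = -2*(266 - 18)*(-3 + (266 - 18)) = -2*248*(-3 + 248) = -2*248*245 = -1*121520 = -121520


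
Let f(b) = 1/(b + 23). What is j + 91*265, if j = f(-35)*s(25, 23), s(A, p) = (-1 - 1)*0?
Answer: 24115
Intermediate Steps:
s(A, p) = 0 (s(A, p) = -2*0 = 0)
f(b) = 1/(23 + b)
j = 0 (j = 0/(23 - 35) = 0/(-12) = -1/12*0 = 0)
j + 91*265 = 0 + 91*265 = 0 + 24115 = 24115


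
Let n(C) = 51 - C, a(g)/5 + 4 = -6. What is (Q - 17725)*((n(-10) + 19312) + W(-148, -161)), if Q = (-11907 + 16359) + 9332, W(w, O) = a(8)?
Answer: -76151943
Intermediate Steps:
a(g) = -50 (a(g) = -20 + 5*(-6) = -20 - 30 = -50)
W(w, O) = -50
Q = 13784 (Q = 4452 + 9332 = 13784)
(Q - 17725)*((n(-10) + 19312) + W(-148, -161)) = (13784 - 17725)*(((51 - 1*(-10)) + 19312) - 50) = -3941*(((51 + 10) + 19312) - 50) = -3941*((61 + 19312) - 50) = -3941*(19373 - 50) = -3941*19323 = -76151943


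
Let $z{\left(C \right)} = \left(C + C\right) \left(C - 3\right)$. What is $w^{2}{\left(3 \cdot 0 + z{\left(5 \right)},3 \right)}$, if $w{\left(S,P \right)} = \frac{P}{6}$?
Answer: $\frac{1}{4} \approx 0.25$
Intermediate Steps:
$z{\left(C \right)} = 2 C \left(-3 + C\right)$
$w{\left(S,P \right)} = \frac{P}{6}$ ($w{\left(S,P \right)} = P \frac{1}{6} = \frac{P}{6}$)
$w^{2}{\left(3 \cdot 0 + z{\left(5 \right)},3 \right)} = \left(\frac{1}{6} \cdot 3\right)^{2} = \left(\frac{1}{2}\right)^{2} = \frac{1}{4}$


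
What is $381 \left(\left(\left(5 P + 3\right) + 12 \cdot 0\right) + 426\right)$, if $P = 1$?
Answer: $165354$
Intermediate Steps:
$381 \left(\left(\left(5 P + 3\right) + 12 \cdot 0\right) + 426\right) = 381 \left(\left(\left(5 \cdot 1 + 3\right) + 12 \cdot 0\right) + 426\right) = 381 \left(\left(\left(5 + 3\right) + 0\right) + 426\right) = 381 \left(\left(8 + 0\right) + 426\right) = 381 \left(8 + 426\right) = 381 \cdot 434 = 165354$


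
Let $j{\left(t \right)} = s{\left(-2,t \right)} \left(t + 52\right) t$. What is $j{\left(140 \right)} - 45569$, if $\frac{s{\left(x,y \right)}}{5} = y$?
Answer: $18770431$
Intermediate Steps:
$s{\left(x,y \right)} = 5 y$
$j{\left(t \right)} = 5 t^{2} \left(52 + t\right)$ ($j{\left(t \right)} = 5 t \left(t + 52\right) t = 5 t \left(52 + t\right) t = 5 t^{2} \left(52 + t\right)$)
$j{\left(140 \right)} - 45569 = 5 \cdot 140^{2} \left(52 + 140\right) - 45569 = 5 \cdot 19600 \cdot 192 - 45569 = 18816000 - 45569 = 18770431$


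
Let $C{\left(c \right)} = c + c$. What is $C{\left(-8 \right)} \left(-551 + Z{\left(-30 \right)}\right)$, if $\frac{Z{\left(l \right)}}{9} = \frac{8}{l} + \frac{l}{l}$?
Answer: $\frac{43552}{5} \approx 8710.4$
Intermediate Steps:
$C{\left(c \right)} = 2 c$
$Z{\left(l \right)} = 9 + \frac{72}{l}$ ($Z{\left(l \right)} = 9 \left(\frac{8}{l} + \frac{l}{l}\right) = 9 \left(\frac{8}{l} + 1\right) = 9 \left(1 + \frac{8}{l}\right) = 9 + \frac{72}{l}$)
$C{\left(-8 \right)} \left(-551 + Z{\left(-30 \right)}\right) = 2 \left(-8\right) \left(-551 + \left(9 + \frac{72}{-30}\right)\right) = - 16 \left(-551 + \left(9 + 72 \left(- \frac{1}{30}\right)\right)\right) = - 16 \left(-551 + \left(9 - \frac{12}{5}\right)\right) = - 16 \left(-551 + \frac{33}{5}\right) = \left(-16\right) \left(- \frac{2722}{5}\right) = \frac{43552}{5}$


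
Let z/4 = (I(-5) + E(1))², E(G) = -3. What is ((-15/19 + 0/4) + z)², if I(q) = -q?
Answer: 83521/361 ≈ 231.36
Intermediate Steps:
z = 16 (z = 4*(-1*(-5) - 3)² = 4*(5 - 3)² = 4*2² = 4*4 = 16)
((-15/19 + 0/4) + z)² = ((-15/19 + 0/4) + 16)² = ((-15*1/19 + 0*(¼)) + 16)² = ((-15/19 + 0) + 16)² = (-15/19 + 16)² = (289/19)² = 83521/361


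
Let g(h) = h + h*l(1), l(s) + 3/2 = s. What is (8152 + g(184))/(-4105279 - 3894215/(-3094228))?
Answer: -25508815632/12702665335397 ≈ -0.0020081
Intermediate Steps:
l(s) = -3/2 + s
g(h) = h/2 (g(h) = h + h*(-3/2 + 1) = h + h*(-½) = h - h/2 = h/2)
(8152 + g(184))/(-4105279 - 3894215/(-3094228)) = (8152 + (½)*184)/(-4105279 - 3894215/(-3094228)) = (8152 + 92)/(-4105279 - 3894215*(-1/3094228)) = 8244/(-4105279 + 3894215/3094228) = 8244/(-12702665335397/3094228) = 8244*(-3094228/12702665335397) = -25508815632/12702665335397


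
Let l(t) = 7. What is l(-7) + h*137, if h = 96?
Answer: 13159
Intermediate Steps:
l(-7) + h*137 = 7 + 96*137 = 7 + 13152 = 13159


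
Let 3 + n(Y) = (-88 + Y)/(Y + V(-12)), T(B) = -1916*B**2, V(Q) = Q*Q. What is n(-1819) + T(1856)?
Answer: -11055191247918/1675 ≈ -6.6001e+9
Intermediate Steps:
V(Q) = Q**2
n(Y) = -3 + (-88 + Y)/(144 + Y) (n(Y) = -3 + (-88 + Y)/(Y + (-12)**2) = -3 + (-88 + Y)/(Y + 144) = -3 + (-88 + Y)/(144 + Y))
n(-1819) + T(1856) = 2*(-260 - 1*(-1819))/(144 - 1819) - 1916*1856**2 = 2*(-260 + 1819)/(-1675) - 1916*3444736 = 2*(-1/1675)*1559 - 6600114176 = -3118/1675 - 6600114176 = -11055191247918/1675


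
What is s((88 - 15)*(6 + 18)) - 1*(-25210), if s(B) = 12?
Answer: 25222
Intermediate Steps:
s((88 - 15)*(6 + 18)) - 1*(-25210) = 12 - 1*(-25210) = 12 + 25210 = 25222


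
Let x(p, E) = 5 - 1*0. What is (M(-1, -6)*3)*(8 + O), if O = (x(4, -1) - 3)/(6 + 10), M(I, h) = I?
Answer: -195/8 ≈ -24.375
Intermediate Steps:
x(p, E) = 5 (x(p, E) = 5 + 0 = 5)
O = ⅛ (O = (5 - 3)/(6 + 10) = 2/16 = 2*(1/16) = ⅛ ≈ 0.12500)
(M(-1, -6)*3)*(8 + O) = (-1*3)*(8 + ⅛) = -3*65/8 = -195/8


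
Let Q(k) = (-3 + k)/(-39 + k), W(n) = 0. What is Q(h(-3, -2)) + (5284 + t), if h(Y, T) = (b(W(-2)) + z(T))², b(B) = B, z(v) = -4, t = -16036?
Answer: -247309/23 ≈ -10753.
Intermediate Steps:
h(Y, T) = 16 (h(Y, T) = (0 - 4)² = (-4)² = 16)
Q(k) = (-3 + k)/(-39 + k)
Q(h(-3, -2)) + (5284 + t) = (-3 + 16)/(-39 + 16) + (5284 - 16036) = 13/(-23) - 10752 = -1/23*13 - 10752 = -13/23 - 10752 = -247309/23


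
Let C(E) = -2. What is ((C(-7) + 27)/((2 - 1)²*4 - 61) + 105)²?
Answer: 35521600/3249 ≈ 10933.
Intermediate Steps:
((C(-7) + 27)/((2 - 1)²*4 - 61) + 105)² = ((-2 + 27)/((2 - 1)²*4 - 61) + 105)² = (25/(1²*4 - 61) + 105)² = (25/(1*4 - 61) + 105)² = (25/(4 - 61) + 105)² = (25/(-57) + 105)² = (25*(-1/57) + 105)² = (-25/57 + 105)² = (5960/57)² = 35521600/3249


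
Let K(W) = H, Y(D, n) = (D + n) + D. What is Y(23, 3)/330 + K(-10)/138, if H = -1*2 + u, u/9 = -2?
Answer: 9/2530 ≈ 0.0035573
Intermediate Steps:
u = -18 (u = 9*(-2) = -18)
Y(D, n) = n + 2*D
H = -20 (H = -1*2 - 18 = -2 - 18 = -20)
K(W) = -20
Y(23, 3)/330 + K(-10)/138 = (3 + 2*23)/330 - 20/138 = (3 + 46)*(1/330) - 20*1/138 = 49*(1/330) - 10/69 = 49/330 - 10/69 = 9/2530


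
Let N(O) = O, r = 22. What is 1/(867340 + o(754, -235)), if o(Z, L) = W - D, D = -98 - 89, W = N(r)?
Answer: 1/867549 ≈ 1.1527e-6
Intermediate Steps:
W = 22
D = -187
o(Z, L) = 209 (o(Z, L) = 22 - 1*(-187) = 22 + 187 = 209)
1/(867340 + o(754, -235)) = 1/(867340 + 209) = 1/867549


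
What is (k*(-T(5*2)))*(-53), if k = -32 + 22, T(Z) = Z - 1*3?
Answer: -3710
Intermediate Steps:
T(Z) = -3 + Z (T(Z) = Z - 3 = -3 + Z)
k = -10
(k*(-T(5*2)))*(-53) = -(-10)*(-3 + 5*2)*(-53) = -(-10)*(-3 + 10)*(-53) = -(-10)*7*(-53) = -10*(-7)*(-53) = 70*(-53) = -3710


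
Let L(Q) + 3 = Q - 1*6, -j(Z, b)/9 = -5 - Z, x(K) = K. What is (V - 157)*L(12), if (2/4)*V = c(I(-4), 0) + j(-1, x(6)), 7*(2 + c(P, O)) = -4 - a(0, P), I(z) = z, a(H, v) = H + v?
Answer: -267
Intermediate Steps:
j(Z, b) = 45 + 9*Z (j(Z, b) = -9*(-5 - Z) = 45 + 9*Z)
c(P, O) = -18/7 - P/7 (c(P, O) = -2 + (-4 - (0 + P))/7 = -2 + (-4 - P)/7 = -2 + (-4/7 - P/7) = -18/7 - P/7)
L(Q) = -9 + Q (L(Q) = -3 + (Q - 1*6) = -3 + (Q - 6) = -3 + (-6 + Q) = -9 + Q)
V = 68 (V = 2*((-18/7 - ⅐*(-4)) + (45 + 9*(-1))) = 2*((-18/7 + 4/7) + (45 - 9)) = 2*(-2 + 36) = 2*34 = 68)
(V - 157)*L(12) = (68 - 157)*(-9 + 12) = -89*3 = -267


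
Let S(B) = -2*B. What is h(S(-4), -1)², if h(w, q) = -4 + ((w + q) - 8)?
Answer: 25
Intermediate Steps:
h(w, q) = -12 + q + w (h(w, q) = -4 + ((q + w) - 8) = -4 + (-8 + q + w) = -12 + q + w)
h(S(-4), -1)² = (-12 - 1 - 2*(-4))² = (-12 - 1 + 8)² = (-5)² = 25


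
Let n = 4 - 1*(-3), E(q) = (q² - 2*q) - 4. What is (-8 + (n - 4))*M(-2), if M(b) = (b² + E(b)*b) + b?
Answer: 30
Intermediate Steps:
E(q) = -4 + q² - 2*q
M(b) = b + b² + b*(-4 + b² - 2*b) (M(b) = (b² + (-4 + b² - 2*b)*b) + b = (b² + b*(-4 + b² - 2*b)) + b = b + b² + b*(-4 + b² - 2*b))
n = 7 (n = 4 + 3 = 7)
(-8 + (n - 4))*M(-2) = (-8 + (7 - 4))*(-2*(-3 + (-2)² - 1*(-2))) = (-8 + 3)*(-2*(-3 + 4 + 2)) = -(-10)*3 = -5*(-6) = 30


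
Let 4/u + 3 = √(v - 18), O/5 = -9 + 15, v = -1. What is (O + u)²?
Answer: 4*(-1213*I + 645*√19)/(-5*I + 3*√19) ≈ 874.08 - 36.828*I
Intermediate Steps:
O = 30 (O = 5*(-9 + 15) = 5*6 = 30)
u = 4/(-3 + I*√19) (u = 4/(-3 + √(-1 - 18)) = 4/(-3 + √(-19)) = 4/(-3 + I*√19) ≈ -0.42857 - 0.6227*I)
(O + u)² = (30 + (-3/7 - I*√19/7))² = (207/7 - I*√19/7)²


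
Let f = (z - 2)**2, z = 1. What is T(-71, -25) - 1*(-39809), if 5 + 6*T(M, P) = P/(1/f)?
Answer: 39804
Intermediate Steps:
f = 1 (f = (1 - 2)**2 = (-1)**2 = 1)
T(M, P) = -5/6 + P/6 (T(M, P) = -5/6 + (P/(1/1))/6 = -5/6 + (P/1)/6 = -5/6 + (P*1)/6 = -5/6 + P/6)
T(-71, -25) - 1*(-39809) = (-5/6 + (1/6)*(-25)) - 1*(-39809) = (-5/6 - 25/6) + 39809 = -5 + 39809 = 39804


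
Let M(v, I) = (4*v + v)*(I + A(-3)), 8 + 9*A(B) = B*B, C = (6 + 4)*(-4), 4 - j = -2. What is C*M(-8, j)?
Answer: 88000/9 ≈ 9777.8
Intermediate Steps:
j = 6 (j = 4 - 1*(-2) = 4 + 2 = 6)
C = -40 (C = 10*(-4) = -40)
A(B) = -8/9 + B²/9 (A(B) = -8/9 + (B*B)/9 = -8/9 + B²/9)
M(v, I) = 5*v*(⅑ + I) (M(v, I) = (4*v + v)*(I + (-8/9 + (⅑)*(-3)²)) = (5*v)*(I + (-8/9 + (⅑)*9)) = (5*v)*(I + (-8/9 + 1)) = (5*v)*(I + ⅑) = (5*v)*(⅑ + I) = 5*v*(⅑ + I))
C*M(-8, j) = -200*(-8)*(1 + 9*6)/9 = -200*(-8)*(1 + 54)/9 = -200*(-8)*55/9 = -40*(-2200/9) = 88000/9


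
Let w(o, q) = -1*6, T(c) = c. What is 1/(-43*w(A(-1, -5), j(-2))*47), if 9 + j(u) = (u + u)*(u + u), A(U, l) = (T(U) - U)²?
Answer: 1/12126 ≈ 8.2467e-5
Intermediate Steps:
A(U, l) = 0 (A(U, l) = (U - U)² = 0² = 0)
j(u) = -9 + 4*u² (j(u) = -9 + (u + u)*(u + u) = -9 + (2*u)*(2*u) = -9 + 4*u²)
w(o, q) = -6
1/(-43*w(A(-1, -5), j(-2))*47) = 1/(-43*(-6)*47) = 1/(258*47) = 1/12126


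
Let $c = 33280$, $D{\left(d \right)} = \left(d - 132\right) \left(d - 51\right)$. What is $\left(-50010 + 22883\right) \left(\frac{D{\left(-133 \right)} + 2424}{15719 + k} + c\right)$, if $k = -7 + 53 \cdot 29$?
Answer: $- \frac{15573553841808}{17249} \approx -9.0287 \cdot 10^{8}$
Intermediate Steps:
$D{\left(d \right)} = \left(-132 + d\right) \left(-51 + d\right)$
$k = 1530$ ($k = -7 + 1537 = 1530$)
$\left(-50010 + 22883\right) \left(\frac{D{\left(-133 \right)} + 2424}{15719 + k} + c\right) = \left(-50010 + 22883\right) \left(\frac{\left(6732 + \left(-133\right)^{2} - -24339\right) + 2424}{15719 + 1530} + 33280\right) = - 27127 \left(\frac{\left(6732 + 17689 + 24339\right) + 2424}{17249} + 33280\right) = - 27127 \left(\left(48760 + 2424\right) \frac{1}{17249} + 33280\right) = - 27127 \left(51184 \cdot \frac{1}{17249} + 33280\right) = - 27127 \left(\frac{51184}{17249} + 33280\right) = \left(-27127\right) \frac{574097904}{17249} = - \frac{15573553841808}{17249}$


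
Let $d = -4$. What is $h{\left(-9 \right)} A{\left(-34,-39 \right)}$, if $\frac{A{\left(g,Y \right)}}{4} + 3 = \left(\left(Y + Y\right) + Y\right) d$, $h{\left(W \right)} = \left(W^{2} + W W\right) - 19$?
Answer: $265980$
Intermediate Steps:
$h{\left(W \right)} = -19 + 2 W^{2}$ ($h{\left(W \right)} = \left(W^{2} + W^{2}\right) - 19 = 2 W^{2} - 19 = -19 + 2 W^{2}$)
$A{\left(g,Y \right)} = -12 - 48 Y$ ($A{\left(g,Y \right)} = -12 + 4 \left(\left(Y + Y\right) + Y\right) \left(-4\right) = -12 + 4 \left(2 Y + Y\right) \left(-4\right) = -12 + 4 \cdot 3 Y \left(-4\right) = -12 + 4 \left(- 12 Y\right) = -12 - 48 Y$)
$h{\left(-9 \right)} A{\left(-34,-39 \right)} = \left(-19 + 2 \left(-9\right)^{2}\right) \left(-12 - -1872\right) = \left(-19 + 2 \cdot 81\right) \left(-12 + 1872\right) = \left(-19 + 162\right) 1860 = 143 \cdot 1860 = 265980$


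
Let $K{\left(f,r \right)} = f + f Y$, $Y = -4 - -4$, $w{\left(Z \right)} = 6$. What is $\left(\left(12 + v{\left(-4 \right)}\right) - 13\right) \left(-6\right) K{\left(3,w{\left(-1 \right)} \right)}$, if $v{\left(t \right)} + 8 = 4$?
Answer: $90$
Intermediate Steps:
$v{\left(t \right)} = -4$ ($v{\left(t \right)} = -8 + 4 = -4$)
$Y = 0$ ($Y = -4 + 4 = 0$)
$K{\left(f,r \right)} = f$ ($K{\left(f,r \right)} = f + f 0 = f + 0 = f$)
$\left(\left(12 + v{\left(-4 \right)}\right) - 13\right) \left(-6\right) K{\left(3,w{\left(-1 \right)} \right)} = \left(\left(12 - 4\right) - 13\right) \left(-6\right) 3 = \left(8 - 13\right) \left(-6\right) 3 = \left(-5\right) \left(-6\right) 3 = 30 \cdot 3 = 90$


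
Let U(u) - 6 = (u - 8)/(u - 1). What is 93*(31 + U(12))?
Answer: 38223/11 ≈ 3474.8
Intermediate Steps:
U(u) = 6 + (-8 + u)/(-1 + u) (U(u) = 6 + (u - 8)/(u - 1) = 6 + (-8 + u)/(-1 + u))
93*(31 + U(12)) = 93*(31 + 7*(-2 + 12)/(-1 + 12)) = 93*(31 + 7*10/11) = 93*(31 + 7*(1/11)*10) = 93*(31 + 70/11) = 93*(411/11) = 38223/11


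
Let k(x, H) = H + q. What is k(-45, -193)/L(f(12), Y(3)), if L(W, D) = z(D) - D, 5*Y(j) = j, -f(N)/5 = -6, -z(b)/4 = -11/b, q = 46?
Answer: -2205/1091 ≈ -2.0211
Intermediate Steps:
z(b) = 44/b (z(b) = -(-44)/b = 44/b)
f(N) = 30 (f(N) = -5*(-6) = 30)
Y(j) = j/5
L(W, D) = -D + 44/D (L(W, D) = 44/D - D = -D + 44/D)
k(x, H) = 46 + H (k(x, H) = H + 46 = 46 + H)
k(-45, -193)/L(f(12), Y(3)) = (46 - 193)/(-3/5 + 44/(((⅕)*3))) = -147/(-1*⅗ + 44/(⅗)) = -147/(-⅗ + 44*(5/3)) = -147/(-⅗ + 220/3) = -147/1091/15 = -147*15/1091 = -2205/1091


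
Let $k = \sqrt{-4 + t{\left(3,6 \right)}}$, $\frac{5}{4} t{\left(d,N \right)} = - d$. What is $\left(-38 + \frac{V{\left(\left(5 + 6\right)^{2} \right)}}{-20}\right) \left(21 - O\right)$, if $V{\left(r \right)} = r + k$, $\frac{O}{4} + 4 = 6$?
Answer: $- \frac{11453}{20} - \frac{13 i \sqrt{10}}{25} \approx -572.65 - 1.6444 i$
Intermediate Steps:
$O = 8$ ($O = -16 + 4 \cdot 6 = -16 + 24 = 8$)
$t{\left(d,N \right)} = - \frac{4 d}{5}$ ($t{\left(d,N \right)} = \frac{4 \left(- d\right)}{5} = - \frac{4 d}{5}$)
$k = \frac{4 i \sqrt{10}}{5}$ ($k = \sqrt{-4 - \frac{12}{5}} = \sqrt{- \frac{32}{5}} = \frac{4 i \sqrt{10}}{5} \approx 2.5298 i$)
$V{\left(r \right)} = r + \frac{4 i \sqrt{10}}{5}$
$\left(-38 + \frac{V{\left(\left(5 + 6\right)^{2} \right)}}{-20}\right) \left(21 - O\right) = \left(-38 + \frac{\left(5 + 6\right)^{2} + \frac{4 i \sqrt{10}}{5}}{-20}\right) \left(21 - 8\right) = \left(-38 + \left(11^{2} + \frac{4 i \sqrt{10}}{5}\right) \left(- \frac{1}{20}\right)\right) \left(21 - 8\right) = \left(-38 + \left(121 + \frac{4 i \sqrt{10}}{5}\right) \left(- \frac{1}{20}\right)\right) 13 = \left(-38 - \left(\frac{121}{20} + \frac{i \sqrt{10}}{25}\right)\right) 13 = \left(- \frac{881}{20} - \frac{i \sqrt{10}}{25}\right) 13 = - \frac{11453}{20} - \frac{13 i \sqrt{10}}{25}$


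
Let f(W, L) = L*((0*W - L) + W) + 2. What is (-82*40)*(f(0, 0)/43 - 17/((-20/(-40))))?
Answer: 4788800/43 ≈ 1.1137e+5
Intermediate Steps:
f(W, L) = 2 + L*(W - L) (f(W, L) = L*((0 - L) + W) + 2 = L*(-L + W) + 2 = L*(W - L) + 2 = 2 + L*(W - L))
(-82*40)*(f(0, 0)/43 - 17/((-20/(-40)))) = (-82*40)*((2 - 1*0**2 + 0*0)/43 - 17/((-20/(-40)))) = -3280*((2 - 1*0 + 0)*(1/43) - 17/((-20*(-1/40)))) = -3280*((2 + 0 + 0)*(1/43) - 17/1/2) = -3280*(2*(1/43) - 17*2) = -3280*(2/43 - 34) = -3280*(-1460/43) = 4788800/43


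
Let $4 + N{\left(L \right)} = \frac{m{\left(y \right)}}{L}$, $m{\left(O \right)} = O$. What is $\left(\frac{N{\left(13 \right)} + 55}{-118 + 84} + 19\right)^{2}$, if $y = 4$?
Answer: $\frac{59768361}{195364} \approx 305.93$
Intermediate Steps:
$N{\left(L \right)} = -4 + \frac{4}{L}$
$\left(\frac{N{\left(13 \right)} + 55}{-118 + 84} + 19\right)^{2} = \left(\frac{\left(-4 + \frac{4}{13}\right) + 55}{-118 + 84} + 19\right)^{2} = \left(\frac{\left(-4 + 4 \cdot \frac{1}{13}\right) + 55}{-34} + 19\right)^{2} = \left(\left(\left(-4 + \frac{4}{13}\right) + 55\right) \left(- \frac{1}{34}\right) + 19\right)^{2} = \left(\left(- \frac{48}{13} + 55\right) \left(- \frac{1}{34}\right) + 19\right)^{2} = \left(\frac{667}{13} \left(- \frac{1}{34}\right) + 19\right)^{2} = \left(- \frac{667}{442} + 19\right)^{2} = \left(\frac{7731}{442}\right)^{2} = \frac{59768361}{195364}$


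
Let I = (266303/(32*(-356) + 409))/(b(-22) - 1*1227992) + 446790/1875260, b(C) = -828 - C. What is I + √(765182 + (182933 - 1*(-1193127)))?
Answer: 150758184519766/632707493618571 + √2141242 ≈ 1463.5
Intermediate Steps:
I = 150758184519766/632707493618571 (I = (266303/(32*(-356) + 409))/((-828 - 1*(-22)) - 1*1227992) + 446790/1875260 = (266303/(-11392 + 409))/((-828 + 22) - 1227992) + 446790*(1/1875260) = (266303/(-10983))/(-806 - 1227992) + 44679/187526 = (266303*(-1/10983))/(-1228798) + 44679/187526 = -266303/10983*(-1/1228798) + 44679/187526 = 266303/13495888434 + 44679/187526 = 150758184519766/632707493618571 ≈ 0.23827)
I + √(765182 + (182933 - 1*(-1193127))) = 150758184519766/632707493618571 + √(765182 + (182933 - 1*(-1193127))) = 150758184519766/632707493618571 + √(765182 + (182933 + 1193127)) = 150758184519766/632707493618571 + √(765182 + 1376060) = 150758184519766/632707493618571 + √2141242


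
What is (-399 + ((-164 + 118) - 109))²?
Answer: 306916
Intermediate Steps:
(-399 + ((-164 + 118) - 109))² = (-399 + (-46 - 109))² = (-399 - 155)² = (-554)² = 306916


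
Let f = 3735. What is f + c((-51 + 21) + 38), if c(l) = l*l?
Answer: 3799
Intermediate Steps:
c(l) = l**2
f + c((-51 + 21) + 38) = 3735 + ((-51 + 21) + 38)**2 = 3735 + (-30 + 38)**2 = 3735 + 8**2 = 3735 + 64 = 3799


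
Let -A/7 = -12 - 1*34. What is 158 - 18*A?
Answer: -5638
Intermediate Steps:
A = 322 (A = -7*(-12 - 1*34) = -7*(-12 - 34) = -7*(-46) = 322)
158 - 18*A = 158 - 18*322 = 158 - 5796 = -5638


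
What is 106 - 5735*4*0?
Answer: 106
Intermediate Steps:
106 - 5735*4*0 = 106 - 5735*0 = 106 - 155*0 = 106 + 0 = 106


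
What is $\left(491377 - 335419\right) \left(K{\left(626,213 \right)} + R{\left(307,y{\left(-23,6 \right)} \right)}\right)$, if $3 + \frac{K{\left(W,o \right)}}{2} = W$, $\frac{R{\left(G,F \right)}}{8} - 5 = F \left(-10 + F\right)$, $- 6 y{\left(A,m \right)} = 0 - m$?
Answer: $189333012$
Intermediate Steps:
$y{\left(A,m \right)} = \frac{m}{6}$ ($y{\left(A,m \right)} = - \frac{0 - m}{6} = - \frac{\left(-1\right) m}{6} = \frac{m}{6}$)
$R{\left(G,F \right)} = 40 + 8 F \left(-10 + F\right)$
$K{\left(W,o \right)} = -6 + 2 W$
$\left(491377 - 335419\right) \left(K{\left(626,213 \right)} + R{\left(307,y{\left(-23,6 \right)} \right)}\right) = \left(491377 - 335419\right) \left(\left(-6 + 2 \cdot 626\right) + \left(40 - 80 \cdot \frac{1}{6} \cdot 6 + 8 \left(\frac{1}{6} \cdot 6\right)^{2}\right)\right) = 155958 \left(\left(-6 + 1252\right) + \left(40 - 80 + 8 \cdot 1^{2}\right)\right) = 155958 \left(1246 + \left(40 - 80 + 8 \cdot 1\right)\right) = 155958 \left(1246 + \left(40 - 80 + 8\right)\right) = 155958 \left(1246 - 32\right) = 155958 \cdot 1214 = 189333012$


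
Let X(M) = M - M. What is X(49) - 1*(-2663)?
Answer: 2663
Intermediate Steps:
X(M) = 0
X(49) - 1*(-2663) = 0 - 1*(-2663) = 0 + 2663 = 2663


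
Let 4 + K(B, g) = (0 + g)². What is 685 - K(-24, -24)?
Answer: 113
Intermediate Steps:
K(B, g) = -4 + g² (K(B, g) = -4 + (0 + g)² = -4 + g²)
685 - K(-24, -24) = 685 - (-4 + (-24)²) = 685 - (-4 + 576) = 685 - 1*572 = 685 - 572 = 113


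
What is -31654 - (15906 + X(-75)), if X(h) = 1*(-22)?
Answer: -47538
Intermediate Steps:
X(h) = -22
-31654 - (15906 + X(-75)) = -31654 - (15906 - 22) = -31654 - 1*15884 = -31654 - 15884 = -47538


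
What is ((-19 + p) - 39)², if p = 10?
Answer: 2304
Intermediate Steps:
((-19 + p) - 39)² = ((-19 + 10) - 39)² = (-9 - 39)² = (-48)² = 2304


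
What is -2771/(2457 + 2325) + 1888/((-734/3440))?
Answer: -15529892477/1754994 ≈ -8849.0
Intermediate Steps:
-2771/(2457 + 2325) + 1888/((-734/3440)) = -2771/4782 + 1888/((-734*1/3440)) = -2771*1/4782 + 1888/(-367/1720) = -2771/4782 + 1888*(-1720/367) = -2771/4782 - 3247360/367 = -15529892477/1754994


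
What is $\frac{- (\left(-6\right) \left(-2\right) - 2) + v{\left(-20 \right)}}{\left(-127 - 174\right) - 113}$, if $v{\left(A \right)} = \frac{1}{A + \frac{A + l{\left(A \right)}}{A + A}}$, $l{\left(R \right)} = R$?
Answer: $\frac{191}{7866} \approx 0.024282$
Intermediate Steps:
$v{\left(A \right)} = \frac{1}{1 + A}$ ($v{\left(A \right)} = \frac{1}{A + \frac{A + A}{A + A}} = \frac{1}{A + \frac{2 A}{2 A}} = \frac{1}{A + 2 A \frac{1}{2 A}} = \frac{1}{A + 1} = \frac{1}{1 + A}$)
$\frac{- (\left(-6\right) \left(-2\right) - 2) + v{\left(-20 \right)}}{\left(-127 - 174\right) - 113} = \frac{- (\left(-6\right) \left(-2\right) - 2) + \frac{1}{1 - 20}}{\left(-127 - 174\right) - 113} = \frac{- (12 - 2) + \frac{1}{-19}}{\left(-127 - 174\right) - 113} = \frac{\left(-1\right) 10 - \frac{1}{19}}{-301 - 113} = \frac{-10 - \frac{1}{19}}{-414} = \left(- \frac{191}{19}\right) \left(- \frac{1}{414}\right) = \frac{191}{7866}$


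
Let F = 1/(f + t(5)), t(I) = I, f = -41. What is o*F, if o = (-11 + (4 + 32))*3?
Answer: -25/12 ≈ -2.0833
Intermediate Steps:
F = -1/36 (F = 1/(-41 + 5) = 1/(-36) = -1/36 ≈ -0.027778)
o = 75 (o = (-11 + 36)*3 = 25*3 = 75)
o*F = 75*(-1/36) = -25/12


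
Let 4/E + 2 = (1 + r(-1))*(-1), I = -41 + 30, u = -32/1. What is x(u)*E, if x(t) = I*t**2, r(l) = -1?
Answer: 22528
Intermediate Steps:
u = -32 (u = -32*1 = -32)
I = -11
x(t) = -11*t**2
E = -2 (E = 4/(-2 + (1 - 1)*(-1)) = 4/(-2 + 0*(-1)) = 4/(-2 + 0) = 4/(-2) = 4*(-1/2) = -2)
x(u)*E = -11*(-32)**2*(-2) = -11*1024*(-2) = -11264*(-2) = 22528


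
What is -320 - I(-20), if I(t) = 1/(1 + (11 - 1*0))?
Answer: -3841/12 ≈ -320.08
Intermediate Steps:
I(t) = 1/12 (I(t) = 1/(1 + (11 + 0)) = 1/(1 + 11) = 1/12)
-320 - I(-20) = -320 - 1*1/12 = -320 - 1/12 = -3841/12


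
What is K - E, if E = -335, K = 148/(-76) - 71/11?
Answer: 68259/209 ≈ 326.60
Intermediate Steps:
K = -1756/209 (K = 148*(-1/76) - 71*1/11 = -37/19 - 71/11 = -1756/209 ≈ -8.4019)
K - E = -1756/209 - 1*(-335) = -1756/209 + 335 = 68259/209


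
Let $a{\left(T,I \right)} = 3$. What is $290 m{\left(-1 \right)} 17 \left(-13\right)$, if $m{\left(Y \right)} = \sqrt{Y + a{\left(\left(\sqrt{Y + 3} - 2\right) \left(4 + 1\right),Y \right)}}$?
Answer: $- 64090 \sqrt{2} \approx -90637.0$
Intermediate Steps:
$m{\left(Y \right)} = \sqrt{3 + Y}$ ($m{\left(Y \right)} = \sqrt{Y + 3} = \sqrt{3 + Y}$)
$290 m{\left(-1 \right)} 17 \left(-13\right) = 290 \sqrt{3 - 1} \cdot 17 \left(-13\right) = 290 \sqrt{2} \cdot 17 \left(-13\right) = 290 \cdot 17 \sqrt{2} \left(-13\right) = 290 \left(- 221 \sqrt{2}\right) = - 64090 \sqrt{2}$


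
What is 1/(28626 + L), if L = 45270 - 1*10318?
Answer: 1/63578 ≈ 1.5729e-5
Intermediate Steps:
L = 34952 (L = 45270 - 10318 = 34952)
1/(28626 + L) = 1/(28626 + 34952) = 1/63578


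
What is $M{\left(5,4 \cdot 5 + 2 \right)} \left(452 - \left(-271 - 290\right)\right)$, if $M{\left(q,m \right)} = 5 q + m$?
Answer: $47611$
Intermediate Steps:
$M{\left(q,m \right)} = m + 5 q$
$M{\left(5,4 \cdot 5 + 2 \right)} \left(452 - \left(-271 - 290\right)\right) = \left(\left(4 \cdot 5 + 2\right) + 5 \cdot 5\right) \left(452 - \left(-271 - 290\right)\right) = \left(\left(20 + 2\right) + 25\right) \left(452 - \left(-271 - 290\right)\right) = \left(22 + 25\right) \left(452 - -561\right) = 47 \left(452 + 561\right) = 47 \cdot 1013 = 47611$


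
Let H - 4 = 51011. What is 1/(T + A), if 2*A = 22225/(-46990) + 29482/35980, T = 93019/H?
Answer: 3395711445/6779806241 ≈ 0.50086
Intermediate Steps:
H = 51015 (H = 4 + 51011 = 51015)
T = 93019/51015 ≈ 1.8234
A = 57648/332815 (A = (22225/(-46990) + 29482/35980)/2 = (22225*(-1/46990) + 29482*(1/35980))/2 = (-35/74 + 14741/17990)/2 = (½)*(115296/332815) = 57648/332815 ≈ 0.17321)
1/(T + A) = 1/(93019/51015 + 57648/332815) = 1/(6779806241/3395711445) = 3395711445/6779806241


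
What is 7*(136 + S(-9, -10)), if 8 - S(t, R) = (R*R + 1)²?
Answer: -70399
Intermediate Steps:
S(t, R) = 8 - (1 + R²)² (S(t, R) = 8 - (R*R + 1)² = 8 - (R² + 1)² = 8 - (1 + R²)²)
7*(136 + S(-9, -10)) = 7*(136 + (8 - (1 + (-10)²)²)) = 7*(136 + (8 - (1 + 100)²)) = 7*(136 + (8 - 1*101²)) = 7*(136 + (8 - 1*10201)) = 7*(136 + (8 - 10201)) = 7*(136 - 10193) = 7*(-10057) = -70399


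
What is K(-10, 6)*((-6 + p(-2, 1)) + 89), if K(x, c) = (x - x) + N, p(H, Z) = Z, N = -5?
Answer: -420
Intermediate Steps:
K(x, c) = -5 (K(x, c) = (x - x) - 5 = 0 - 5 = -5)
K(-10, 6)*((-6 + p(-2, 1)) + 89) = -5*((-6 + 1) + 89) = -5*(-5 + 89) = -5*84 = -420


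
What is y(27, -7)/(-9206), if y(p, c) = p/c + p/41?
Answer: 459/1321061 ≈ 0.00034745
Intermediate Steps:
y(p, c) = p/41 + p/c (y(p, c) = p/c + p*(1/41) = p/c + p/41 = p/41 + p/c)
y(27, -7)/(-9206) = ((1/41)*27 + 27/(-7))/(-9206) = (27/41 + 27*(-⅐))*(-1/9206) = (27/41 - 27/7)*(-1/9206) = -918/287*(-1/9206) = 459/1321061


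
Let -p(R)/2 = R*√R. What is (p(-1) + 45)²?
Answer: 2021 + 180*I ≈ 2021.0 + 180.0*I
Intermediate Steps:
p(R) = -2*R^(3/2) (p(R) = -2*R*√R = -2*R^(3/2))
(p(-1) + 45)² = (-(-2)*I + 45)² = (2*I + 45)² = (45 + 2*I)²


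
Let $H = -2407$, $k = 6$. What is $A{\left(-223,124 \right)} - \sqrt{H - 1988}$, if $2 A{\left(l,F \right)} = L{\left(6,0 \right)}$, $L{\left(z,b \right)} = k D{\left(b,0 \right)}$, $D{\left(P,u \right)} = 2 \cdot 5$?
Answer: $30 - i \sqrt{4395} \approx 30.0 - 66.295 i$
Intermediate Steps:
$D{\left(P,u \right)} = 10$
$L{\left(z,b \right)} = 60$ ($L{\left(z,b \right)} = 6 \cdot 10 = 60$)
$A{\left(l,F \right)} = 30$ ($A{\left(l,F \right)} = \frac{1}{2} \cdot 60 = 30$)
$A{\left(-223,124 \right)} - \sqrt{H - 1988} = 30 - \sqrt{-2407 - 1988} = 30 - \sqrt{-4395} = 30 - i \sqrt{4395}$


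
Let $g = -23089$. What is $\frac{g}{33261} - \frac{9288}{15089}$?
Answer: $- \frac{657318089}{501875229} \approx -1.3097$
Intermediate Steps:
$\frac{g}{33261} - \frac{9288}{15089} = - \frac{23089}{33261} - \frac{9288}{15089} = - \frac{657318089}{501875229}$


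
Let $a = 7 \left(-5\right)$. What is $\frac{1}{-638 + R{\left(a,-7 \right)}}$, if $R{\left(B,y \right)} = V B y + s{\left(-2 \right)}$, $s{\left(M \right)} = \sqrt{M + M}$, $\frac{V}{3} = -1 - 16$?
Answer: $- \frac{13133}{172475693} - \frac{2 i}{172475693} \approx -7.6144 \cdot 10^{-5} - 1.1596 \cdot 10^{-8} i$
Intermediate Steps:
$a = -35$
$V = -51$ ($V = 3 \left(-1 - 16\right) = 3 \left(-17\right) = -51$)
$s{\left(M \right)} = \sqrt{2} \sqrt{M}$ ($s{\left(M \right)} = \sqrt{2 M} = \sqrt{2} \sqrt{M}$)
$R{\left(B,y \right)} = 2 i - 51 B y$ ($R{\left(B,y \right)} = - 51 B y + \sqrt{2} \sqrt{-2} = - 51 B y + \sqrt{2} i \sqrt{2} = - 51 B y + 2 i = 2 i - 51 B y$)
$\frac{1}{-638 + R{\left(a,-7 \right)}} = \frac{1}{-638 + \left(2 i - \left(-1785\right) \left(-7\right)\right)} = \frac{1}{-638 - \left(12495 - 2 i\right)} = \frac{1}{-13133 + 2 i} = \frac{-13133 - 2 i}{172475693}$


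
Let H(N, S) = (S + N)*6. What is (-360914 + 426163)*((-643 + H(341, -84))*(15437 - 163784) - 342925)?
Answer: -8724240082622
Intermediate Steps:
H(N, S) = 6*N + 6*S (H(N, S) = (N + S)*6 = 6*N + 6*S)
(-360914 + 426163)*((-643 + H(341, -84))*(15437 - 163784) - 342925) = (-360914 + 426163)*((-643 + (6*341 + 6*(-84)))*(15437 - 163784) - 342925) = 65249*((-643 + (2046 - 504))*(-148347) - 342925) = 65249*((-643 + 1542)*(-148347) - 342925) = 65249*(899*(-148347) - 342925) = 65249*(-133363953 - 342925) = 65249*(-133706878) = -8724240082622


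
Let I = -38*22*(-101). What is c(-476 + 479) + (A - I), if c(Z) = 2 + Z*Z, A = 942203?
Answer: 857778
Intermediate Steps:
I = 84436 (I = -836*(-101) = 84436)
c(Z) = 2 + Z**2
c(-476 + 479) + (A - I) = (2 + (-476 + 479)**2) + (942203 - 1*84436) = (2 + 3**2) + (942203 - 84436) = (2 + 9) + 857767 = 11 + 857767 = 857778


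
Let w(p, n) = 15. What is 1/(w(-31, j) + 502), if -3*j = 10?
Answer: 1/517 ≈ 0.0019342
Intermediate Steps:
j = -10/3 (j = -⅓*10 = -10/3 ≈ -3.3333)
1/(w(-31, j) + 502) = 1/(15 + 502) = 1/517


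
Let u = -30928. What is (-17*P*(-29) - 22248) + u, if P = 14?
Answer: -46274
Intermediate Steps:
(-17*P*(-29) - 22248) + u = (-17*14*(-29) - 22248) - 30928 = (-238*(-29) - 22248) - 30928 = (6902 - 22248) - 30928 = -15346 - 30928 = -46274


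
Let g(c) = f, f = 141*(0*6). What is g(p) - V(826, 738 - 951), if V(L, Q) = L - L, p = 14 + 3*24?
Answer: 0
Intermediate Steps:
p = 86 (p = 14 + 72 = 86)
V(L, Q) = 0
f = 0 (f = 141*0 = 0)
g(c) = 0
g(p) - V(826, 738 - 951) = 0 - 1*0 = 0 + 0 = 0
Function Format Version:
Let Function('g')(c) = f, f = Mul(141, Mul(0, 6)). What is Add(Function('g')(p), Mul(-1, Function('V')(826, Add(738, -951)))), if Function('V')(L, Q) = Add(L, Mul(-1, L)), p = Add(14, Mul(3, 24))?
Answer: 0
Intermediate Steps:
p = 86 (p = Add(14, 72) = 86)
Function('V')(L, Q) = 0
f = 0 (f = Mul(141, 0) = 0)
Function('g')(c) = 0
Add(Function('g')(p), Mul(-1, Function('V')(826, Add(738, -951)))) = Add(0, Mul(-1, 0)) = Add(0, 0) = 0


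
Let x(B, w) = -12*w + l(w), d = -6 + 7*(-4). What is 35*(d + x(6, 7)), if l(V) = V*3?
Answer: -3395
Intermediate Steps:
l(V) = 3*V
d = -34 (d = -6 - 28 = -34)
x(B, w) = -9*w (x(B, w) = -12*w + 3*w = -9*w)
35*(d + x(6, 7)) = 35*(-34 - 9*7) = 35*(-34 - 63) = 35*(-97) = -3395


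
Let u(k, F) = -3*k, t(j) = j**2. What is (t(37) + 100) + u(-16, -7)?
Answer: 1517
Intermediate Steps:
(t(37) + 100) + u(-16, -7) = (37**2 + 100) - 3*(-16) = (1369 + 100) + 48 = 1469 + 48 = 1517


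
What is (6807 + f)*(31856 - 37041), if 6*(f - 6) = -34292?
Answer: -17074205/3 ≈ -5.6914e+6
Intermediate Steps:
f = -17128/3 (f = 6 + (⅙)*(-34292) = 6 - 17146/3 = -17128/3 ≈ -5709.3)
(6807 + f)*(31856 - 37041) = (6807 - 17128/3)*(31856 - 37041) = (3293/3)*(-5185) = -17074205/3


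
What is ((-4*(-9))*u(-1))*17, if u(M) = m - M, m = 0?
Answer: 612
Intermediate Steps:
u(M) = -M (u(M) = 0 - M = -M)
((-4*(-9))*u(-1))*17 = ((-4*(-9))*(-1*(-1)))*17 = (36*1)*17 = 36*17 = 612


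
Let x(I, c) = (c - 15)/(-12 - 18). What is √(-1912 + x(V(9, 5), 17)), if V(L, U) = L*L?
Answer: I*√430215/15 ≈ 43.727*I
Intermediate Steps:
V(L, U) = L²
x(I, c) = ½ - c/30 (x(I, c) = (-15 + c)/(-30) = (-15 + c)*(-1/30) = ½ - c/30)
√(-1912 + x(V(9, 5), 17)) = √(-1912 + (½ - 1/30*17)) = √(-1912 + (½ - 17/30)) = √(-1912 - 1/15) = √(-28681/15) = I*√430215/15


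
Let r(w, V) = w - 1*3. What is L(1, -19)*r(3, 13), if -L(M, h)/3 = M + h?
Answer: 0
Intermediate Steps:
L(M, h) = -3*M - 3*h (L(M, h) = -3*(M + h) = -3*M - 3*h)
r(w, V) = -3 + w (r(w, V) = w - 3 = -3 + w)
L(1, -19)*r(3, 13) = (-3*1 - 3*(-19))*(-3 + 3) = (-3 + 57)*0 = 54*0 = 0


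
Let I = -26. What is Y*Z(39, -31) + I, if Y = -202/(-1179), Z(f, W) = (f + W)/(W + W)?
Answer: -951082/36549 ≈ -26.022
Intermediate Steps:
Z(f, W) = (W + f)/(2*W) (Z(f, W) = (W + f)/((2*W)) = (W + f)*(1/(2*W)) = (W + f)/(2*W))
Y = 202/1179 (Y = -202*(-1/1179) = 202/1179 ≈ 0.17133)
Y*Z(39, -31) + I = 202*((1/2)*(-31 + 39)/(-31))/1179 - 26 = 202*((1/2)*(-1/31)*8)/1179 - 26 = (202/1179)*(-4/31) - 26 = -808/36549 - 26 = -951082/36549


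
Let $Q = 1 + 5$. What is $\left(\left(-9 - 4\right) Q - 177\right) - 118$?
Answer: $-373$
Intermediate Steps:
$Q = 6$
$\left(\left(-9 - 4\right) Q - 177\right) - 118 = \left(\left(-9 - 4\right) 6 - 177\right) - 118 = \left(\left(-13\right) 6 - 177\right) - 118 = \left(-78 - 177\right) - 118 = -255 - 118 = -373$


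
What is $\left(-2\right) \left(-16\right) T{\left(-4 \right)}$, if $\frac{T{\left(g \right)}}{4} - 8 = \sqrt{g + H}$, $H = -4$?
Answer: $1024 + 256 i \sqrt{2} \approx 1024.0 + 362.04 i$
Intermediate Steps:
$T{\left(g \right)} = 32 + 4 \sqrt{-4 + g}$ ($T{\left(g \right)} = 32 + 4 \sqrt{g - 4} = 32 + 4 \sqrt{-4 + g}$)
$\left(-2\right) \left(-16\right) T{\left(-4 \right)} = \left(-2\right) \left(-16\right) \left(32 + 4 \sqrt{-4 - 4}\right) = 32 \left(32 + 4 \sqrt{-8}\right) = 32 \left(32 + 4 \cdot 2 i \sqrt{2}\right) = 32 \left(32 + 8 i \sqrt{2}\right) = 1024 + 256 i \sqrt{2}$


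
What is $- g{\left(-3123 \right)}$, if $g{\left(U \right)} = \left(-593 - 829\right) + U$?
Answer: $4545$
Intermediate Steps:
$g{\left(U \right)} = -1422 + U$
$- g{\left(-3123 \right)} = - (-1422 - 3123) = \left(-1\right) \left(-4545\right) = 4545$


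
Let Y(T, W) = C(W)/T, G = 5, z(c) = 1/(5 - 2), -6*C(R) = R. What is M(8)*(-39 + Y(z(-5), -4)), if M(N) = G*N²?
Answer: -11840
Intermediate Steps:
C(R) = -R/6
z(c) = ⅓ (z(c) = 1/3 = ⅓)
Y(T, W) = -W/(6*T) (Y(T, W) = (-W/6)/T = -W/(6*T))
M(N) = 5*N²
M(8)*(-39 + Y(z(-5), -4)) = (5*8²)*(-39 - ⅙*(-4)/⅓) = (5*64)*(-39 - ⅙*(-4)*3) = 320*(-39 + 2) = 320*(-37) = -11840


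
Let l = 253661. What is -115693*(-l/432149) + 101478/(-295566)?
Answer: 1445645507982016/21288091889 ≈ 67909.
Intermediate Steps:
-115693*(-l/432149) + 101478/(-295566) = -115693/((-432149/253661)) + 101478/(-295566) = -115693/((-432149*1/253661)) + 101478*(-1/295566) = -115693/(-432149/253661) - 16913/49261 = -115693*(-253661/432149) - 16913/49261 = 29346802073/432149 - 16913/49261 = 1445645507982016/21288091889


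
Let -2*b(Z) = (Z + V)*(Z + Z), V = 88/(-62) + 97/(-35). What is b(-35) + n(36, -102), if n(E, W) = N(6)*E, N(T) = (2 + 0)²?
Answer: -38058/31 ≈ -1227.7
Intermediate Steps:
N(T) = 4 (N(T) = 2² = 4)
V = -4547/1085 (V = 88*(-1/62) + 97*(-1/35) = -44/31 - 97/35 = -4547/1085 ≈ -4.1908)
b(Z) = -Z*(-4547/1085 + Z) (b(Z) = -(Z - 4547/1085)*(Z + Z)/2 = -(-4547/1085 + Z)*2*Z/2 = -Z*(-4547/1085 + Z))
n(E, W) = 4*E
b(-35) + n(36, -102) = (1/1085)*(-35)*(4547 - 1085*(-35)) + 4*36 = (1/1085)*(-35)*(4547 + 37975) + 144 = (1/1085)*(-35)*42522 + 144 = -42522/31 + 144 = -38058/31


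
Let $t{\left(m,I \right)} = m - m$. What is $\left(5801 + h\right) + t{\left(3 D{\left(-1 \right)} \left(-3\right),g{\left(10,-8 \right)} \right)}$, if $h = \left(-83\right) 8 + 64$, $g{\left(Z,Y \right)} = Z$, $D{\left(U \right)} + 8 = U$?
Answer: $5201$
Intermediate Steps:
$D{\left(U \right)} = -8 + U$
$t{\left(m,I \right)} = 0$
$h = -600$ ($h = -664 + 64 = -600$)
$\left(5801 + h\right) + t{\left(3 D{\left(-1 \right)} \left(-3\right),g{\left(10,-8 \right)} \right)} = \left(5801 - 600\right) + 0 = 5201 + 0 = 5201$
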